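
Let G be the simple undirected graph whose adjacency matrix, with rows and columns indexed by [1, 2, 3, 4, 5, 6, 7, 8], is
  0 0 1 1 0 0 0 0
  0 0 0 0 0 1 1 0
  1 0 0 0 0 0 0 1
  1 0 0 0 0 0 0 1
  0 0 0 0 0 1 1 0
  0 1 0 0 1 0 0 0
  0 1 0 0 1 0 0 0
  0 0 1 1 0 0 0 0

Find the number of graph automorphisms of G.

128

G has two connected components, {1, 3, 4, 8} and {2, 5, 6, 7}; each is 2-regular, so G = C_4 ⊔ C_4. Aut of a disjoint union of two copies of C_4 is the wreath product D_4 ≀ Z_2, of order 2·8² = 128.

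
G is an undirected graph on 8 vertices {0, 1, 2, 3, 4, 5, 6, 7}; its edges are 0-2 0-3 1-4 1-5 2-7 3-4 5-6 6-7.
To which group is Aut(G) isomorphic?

G is 2-regular and connected on 8 vertices, i.e. the cycle C_8. The automorphisms of the 8-cycle are exactly the symmetries of a regular 8-gon: the dihedral group D_8, |D_8| = 16.

D_8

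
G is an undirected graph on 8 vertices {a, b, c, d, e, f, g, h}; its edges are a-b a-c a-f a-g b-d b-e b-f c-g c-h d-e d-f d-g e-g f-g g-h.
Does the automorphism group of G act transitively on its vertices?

Vertex g is the only vertex of degree 6, so every automorphism fixes it; G is not vertex-transitive.

No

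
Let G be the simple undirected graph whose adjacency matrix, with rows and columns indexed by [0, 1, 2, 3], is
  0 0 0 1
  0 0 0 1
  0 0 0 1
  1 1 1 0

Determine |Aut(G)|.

6

Vertex 3 has degree 3 and every other vertex has degree 1, so G is the star K_{1,3} with centre 3. The 3 leaves are pairwise interchangeable while the centre is fixed, giving Aut(G) = S_3.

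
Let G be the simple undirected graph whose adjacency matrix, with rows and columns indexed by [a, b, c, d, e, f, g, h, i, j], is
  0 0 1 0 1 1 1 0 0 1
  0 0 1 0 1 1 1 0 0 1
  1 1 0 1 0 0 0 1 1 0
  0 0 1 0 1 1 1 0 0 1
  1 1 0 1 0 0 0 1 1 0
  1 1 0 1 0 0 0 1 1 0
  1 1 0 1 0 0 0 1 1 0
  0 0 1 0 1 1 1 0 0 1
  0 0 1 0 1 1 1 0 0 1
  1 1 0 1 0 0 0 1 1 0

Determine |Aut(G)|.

G is 5-regular and bipartite with parts {a, b, d, h, i} and {c, e, f, g, j} (each part is independent and every cross-pair is an edge), so G = K_{5,5}. Aut(K_{5,5}) is the wreath product S_5 ≀ Z_2: permute within each part, then optionally swap the parts; |Aut| = 2·(5!)² = 28800.

28800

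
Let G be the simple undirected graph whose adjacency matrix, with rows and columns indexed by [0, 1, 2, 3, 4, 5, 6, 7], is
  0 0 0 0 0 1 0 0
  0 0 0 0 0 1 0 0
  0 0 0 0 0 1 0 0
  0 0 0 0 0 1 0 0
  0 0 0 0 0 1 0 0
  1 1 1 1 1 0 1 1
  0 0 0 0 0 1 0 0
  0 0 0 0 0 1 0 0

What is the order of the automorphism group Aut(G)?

Vertex 5 has degree 7 and every other vertex has degree 1, so G is the star K_{1,7} with centre 5. Any automorphism fixes the centre and permutes the 7 leaves freely, so Aut(G) ≅ S_7 of order 7! = 5040.

5040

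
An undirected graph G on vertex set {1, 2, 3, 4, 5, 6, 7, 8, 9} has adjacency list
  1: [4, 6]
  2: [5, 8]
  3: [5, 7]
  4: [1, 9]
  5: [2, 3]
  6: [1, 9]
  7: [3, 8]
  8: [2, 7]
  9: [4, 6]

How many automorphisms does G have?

G has two connected components, {2, 3, 5, 7, 8} and {1, 4, 6, 9}; each is 2-regular, so G = C_5 ⊔ C_4. The components are non-isomorphic (different sizes), so Aut(G) = Aut(C_4) × Aut(C_5) = D_4 × D_5 of order 8·10 = 80.

80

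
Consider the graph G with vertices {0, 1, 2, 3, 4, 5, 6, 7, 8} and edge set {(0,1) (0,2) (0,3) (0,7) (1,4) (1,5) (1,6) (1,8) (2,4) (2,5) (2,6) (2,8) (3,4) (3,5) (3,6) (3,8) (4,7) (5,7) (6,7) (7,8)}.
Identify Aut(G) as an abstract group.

S_5 × S_4

The vertices split by degree into {1, 2, 3, 7} (degree 5) and {0, 4, 5, 6, 8} (degree 4); every edge runs between the two parts, so G is the complete bipartite graph K_{4,5}. Automorphisms preserve the bipartition setwise (since the parts differ in size) and act as S_5 × S_4 within it; |Aut| = 2880.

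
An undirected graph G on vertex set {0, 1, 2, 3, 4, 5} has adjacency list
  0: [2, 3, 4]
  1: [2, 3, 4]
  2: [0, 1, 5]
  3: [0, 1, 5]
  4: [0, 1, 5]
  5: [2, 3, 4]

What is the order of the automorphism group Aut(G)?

72

G is 3-regular and bipartite with parts {0, 1, 5} and {2, 3, 4} (each part is independent and every cross-pair is an edge), so G = K_{3,3}. Aut(K_{3,3}) is the wreath product S_3 ≀ Z_2: permute within each part, then optionally swap the parts; |Aut| = 2·(3!)² = 72.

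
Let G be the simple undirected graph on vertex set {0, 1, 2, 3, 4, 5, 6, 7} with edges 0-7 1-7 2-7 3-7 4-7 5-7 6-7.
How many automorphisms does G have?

5040

Vertex 7 has degree 7 and every other vertex has degree 1, so G is the star K_{1,7} with centre 7. The 7 leaves are pairwise interchangeable while the centre is fixed, giving Aut(G) = S_7.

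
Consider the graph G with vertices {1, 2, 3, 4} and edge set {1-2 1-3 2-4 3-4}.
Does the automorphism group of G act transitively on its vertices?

G is 2-regular and connected on 4 vertices, i.e. the cycle C_4. The automorphisms of the 4-cycle are exactly the symmetries of a regular 4-gon: the dihedral group D_4, |D_4| = 8. Under this action every vertex can be carried to every other, so G is vertex-transitive.

Yes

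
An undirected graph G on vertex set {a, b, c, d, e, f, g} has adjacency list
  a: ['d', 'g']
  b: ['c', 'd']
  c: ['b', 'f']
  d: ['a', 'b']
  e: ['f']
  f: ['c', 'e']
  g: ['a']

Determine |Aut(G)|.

2

The degree sequence is [2, 2, 2, 2, 1, 2, 1]; the two degree-1 vertices e and g are the ends of a path, so G = P_7. A path has exactly one nontrivial symmetry — reversal — giving Aut(G) of order 2.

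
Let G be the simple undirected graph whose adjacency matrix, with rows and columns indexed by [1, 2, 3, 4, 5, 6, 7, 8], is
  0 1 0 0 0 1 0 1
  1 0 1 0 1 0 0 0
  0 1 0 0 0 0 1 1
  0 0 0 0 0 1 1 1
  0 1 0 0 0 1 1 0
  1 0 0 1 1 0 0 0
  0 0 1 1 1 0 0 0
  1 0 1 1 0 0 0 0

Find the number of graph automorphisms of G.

G is 3-regular and bipartite on 2^3 = 8 vertices with girth 4; it is the hypercube graph Q_3. The symmetry group of the 3-cube is the hyperoctahedral group B_3 = Z_2 ≀ S_3, of order 2^3·3! = 48.

48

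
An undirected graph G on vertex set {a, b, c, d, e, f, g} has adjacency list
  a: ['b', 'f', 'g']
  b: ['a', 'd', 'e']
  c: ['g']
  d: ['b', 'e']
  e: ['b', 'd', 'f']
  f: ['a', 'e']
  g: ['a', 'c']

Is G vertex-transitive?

No

Vertex c is the only vertex of degree 1, so every automorphism fixes it; G is not vertex-transitive.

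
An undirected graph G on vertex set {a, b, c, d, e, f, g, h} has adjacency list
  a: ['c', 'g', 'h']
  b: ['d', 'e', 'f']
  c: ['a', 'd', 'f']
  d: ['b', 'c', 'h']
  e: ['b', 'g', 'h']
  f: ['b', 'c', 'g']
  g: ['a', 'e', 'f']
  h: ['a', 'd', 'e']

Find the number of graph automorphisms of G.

48

G is 3-regular and bipartite on 2^3 = 8 vertices with girth 4; it is the hypercube graph Q_3. The symmetry group of the 3-cube is the hyperoctahedral group B_3 = Z_2 ≀ S_3, of order 2^3·3! = 48.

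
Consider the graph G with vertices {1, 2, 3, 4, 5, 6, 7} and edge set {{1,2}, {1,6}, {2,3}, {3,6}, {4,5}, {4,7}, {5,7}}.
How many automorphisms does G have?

G has two connected components, {1, 2, 3, 6} and {4, 5, 7}; each is 2-regular, so G = C_4 ⊔ C_3. No automorphism exchanges components of different sizes, hence Aut(G) is the direct product D_3 × D_4, order 48.

48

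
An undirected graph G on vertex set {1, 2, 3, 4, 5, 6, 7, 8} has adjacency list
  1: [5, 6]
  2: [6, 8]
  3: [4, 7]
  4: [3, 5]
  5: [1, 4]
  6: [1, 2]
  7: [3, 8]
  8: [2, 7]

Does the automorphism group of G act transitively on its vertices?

G is 2-regular and connected on 8 vertices, i.e. the cycle C_8. C_8 has 8 rotations and 8 reflections, so Aut(C_8) ≅ D_8 of order 16. Under this action every vertex can be carried to every other, so G is vertex-transitive.

Yes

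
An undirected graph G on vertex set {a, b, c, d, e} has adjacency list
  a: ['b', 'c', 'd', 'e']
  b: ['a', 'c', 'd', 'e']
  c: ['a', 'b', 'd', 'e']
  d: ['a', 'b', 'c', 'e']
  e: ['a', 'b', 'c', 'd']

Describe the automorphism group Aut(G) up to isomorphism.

S_5

All 5 vertices are pairwise adjacent: G = K_5. Every bijection on the vertex set is an automorphism of K_5; hence Aut(K_5) ≅ S_5, order 120.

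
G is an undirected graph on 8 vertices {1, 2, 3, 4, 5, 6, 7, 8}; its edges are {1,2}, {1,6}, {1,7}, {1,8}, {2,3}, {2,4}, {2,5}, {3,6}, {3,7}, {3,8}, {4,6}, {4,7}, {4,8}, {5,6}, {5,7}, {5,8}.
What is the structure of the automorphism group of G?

G is 4-regular and bipartite with parts {1, 3, 4, 5} and {2, 6, 7, 8} (each part is independent and every cross-pair is an edge), so G = K_{4,4}. Each part can be permuted independently (S_4 × S_4) and the two equal-size parts can also be swapped, giving (S_4 × S_4) ⋊ Z_2 of order 2·(4!)² = 1152.

S_4 ≀ Z_2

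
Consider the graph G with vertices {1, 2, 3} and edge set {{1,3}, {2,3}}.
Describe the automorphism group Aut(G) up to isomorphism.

The degree sequence is [1, 1, 2]; the two degree-1 vertices 1 and 2 are the ends of a path, so G = P_3. The only nontrivial automorphism of a path is the end-to-end reflection, so Aut(G) ≅ Z_2.

C_2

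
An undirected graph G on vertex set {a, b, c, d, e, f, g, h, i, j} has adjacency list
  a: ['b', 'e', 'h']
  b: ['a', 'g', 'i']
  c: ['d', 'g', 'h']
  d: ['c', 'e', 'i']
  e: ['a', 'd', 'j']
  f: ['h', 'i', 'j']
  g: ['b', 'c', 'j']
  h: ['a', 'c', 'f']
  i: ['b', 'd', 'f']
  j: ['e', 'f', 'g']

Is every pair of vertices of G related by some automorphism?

G is 3-regular on 10 vertices with no triangles and no 4-cycles (girth 5): this is the Petersen graph. Viewing the Petersen graph as the Kneser graph K(5,2) — vertices are 2-subsets of {1,…,5}, edges join disjoint pairs — its automorphisms are exactly the permutations of the 5-element set, so Aut ≅ S_5 of order 120. This group acts transitively on the 10 vertices.

Yes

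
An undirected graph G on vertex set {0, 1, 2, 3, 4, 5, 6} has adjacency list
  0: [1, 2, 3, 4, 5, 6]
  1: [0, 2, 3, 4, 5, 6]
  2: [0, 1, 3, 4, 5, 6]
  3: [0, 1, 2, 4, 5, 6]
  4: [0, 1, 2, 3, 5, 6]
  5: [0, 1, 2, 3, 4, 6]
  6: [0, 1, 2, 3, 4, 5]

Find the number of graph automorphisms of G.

All 7 vertices are pairwise adjacent: G = K_7. Any permutation of the 7 vertices preserves K_7, so Aut(K_7) = S_7 of order 7! = 5040.

5040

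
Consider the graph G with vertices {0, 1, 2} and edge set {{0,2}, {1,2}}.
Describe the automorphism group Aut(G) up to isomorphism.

Z_2

The degree sequence is [1, 1, 2]; the two degree-1 vertices 0 and 1 are the ends of a path, so G = P_3. A path has exactly one nontrivial symmetry — reversal — giving Aut(G) of order 2.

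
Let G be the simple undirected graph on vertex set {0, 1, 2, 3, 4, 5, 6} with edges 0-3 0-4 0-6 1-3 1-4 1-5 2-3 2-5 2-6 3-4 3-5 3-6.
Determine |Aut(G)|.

Vertex 3 is the unique vertex of degree 6; the remaining 6 vertices each have degree 3 and induce a cycle, so G is the wheel on 7 vertices with hub 3. Every automorphism fixes the hub and acts on the rim 6-cycle, so Aut(G) ≅ Aut(C_6) = D_6 of order 12.

12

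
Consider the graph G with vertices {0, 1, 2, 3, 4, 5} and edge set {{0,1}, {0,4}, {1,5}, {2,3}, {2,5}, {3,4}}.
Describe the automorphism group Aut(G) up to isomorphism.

the dihedral group of order 12

G is 2-regular and connected on 6 vertices, i.e. the cycle C_6. The automorphisms of the 6-cycle are exactly the symmetries of a regular 6-gon: the dihedral group D_6, |D_6| = 12.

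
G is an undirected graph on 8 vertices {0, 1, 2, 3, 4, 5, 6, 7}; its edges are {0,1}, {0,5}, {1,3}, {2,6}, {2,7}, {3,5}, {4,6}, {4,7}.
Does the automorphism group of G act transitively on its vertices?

G has two connected components, {2, 4, 6, 7} and {0, 1, 3, 5}; each is 2-regular, so G = C_4 ⊔ C_4. Aut of a disjoint union of two copies of C_4 is the wreath product D_4 ≀ Z_2, of order 2·8² = 128. Under this action every vertex can be carried to every other, so G is vertex-transitive.

Yes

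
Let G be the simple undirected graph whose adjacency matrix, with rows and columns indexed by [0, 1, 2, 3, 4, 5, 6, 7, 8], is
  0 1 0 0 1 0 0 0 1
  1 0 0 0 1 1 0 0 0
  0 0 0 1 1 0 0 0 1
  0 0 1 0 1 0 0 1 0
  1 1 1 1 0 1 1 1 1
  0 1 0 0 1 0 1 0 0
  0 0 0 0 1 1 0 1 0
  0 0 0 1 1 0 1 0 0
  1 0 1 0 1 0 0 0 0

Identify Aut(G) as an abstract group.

the dihedral group of order 16

Vertex 4 is the unique vertex of degree 8; the remaining 8 vertices each have degree 3 and induce a cycle, so G is the wheel on 9 vertices with hub 4. With the hub fixed, the remaining symmetry is that of the rim cycle C_8, giving the dihedral group D_8.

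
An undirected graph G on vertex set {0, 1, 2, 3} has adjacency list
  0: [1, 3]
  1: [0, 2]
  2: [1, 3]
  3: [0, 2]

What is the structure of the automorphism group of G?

G is 2-regular and bipartite on 2^2 = 4 vertices with girth 4; it is the hypercube graph Q_2. Aut(Q_2) consists of the signed permutations of the 2 coordinate axes: 2! permutations times 2^2 sign flips, so |Aut| = 2^2·2! = 8.

the dihedral group of order 8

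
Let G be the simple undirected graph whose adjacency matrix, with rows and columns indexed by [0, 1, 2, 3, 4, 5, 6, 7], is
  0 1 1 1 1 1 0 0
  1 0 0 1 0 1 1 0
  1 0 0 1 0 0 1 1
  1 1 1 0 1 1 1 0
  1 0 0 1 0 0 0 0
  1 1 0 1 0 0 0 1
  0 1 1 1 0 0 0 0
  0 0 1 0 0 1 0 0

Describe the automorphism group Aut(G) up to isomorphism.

Degrees alone do not determine every vertex (e.g. 1 and 2 both have degree 4), but their neighbour-degree multisets differ: N(1) has degrees [3, 4, 5, 6] while N(2) has degrees [2, 3, 5, 6]. Repeating this refinement separates all vertices, so the only automorphism is the identity.

the trivial group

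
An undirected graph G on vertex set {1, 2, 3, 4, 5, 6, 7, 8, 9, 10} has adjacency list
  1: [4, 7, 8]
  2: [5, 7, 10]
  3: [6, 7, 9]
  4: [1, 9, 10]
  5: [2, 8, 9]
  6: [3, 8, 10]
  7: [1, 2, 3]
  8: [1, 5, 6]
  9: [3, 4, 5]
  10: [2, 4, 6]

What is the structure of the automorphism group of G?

G is 3-regular on 10 vertices with no triangles and no 4-cycles (girth 5): this is the Petersen graph. Viewing the Petersen graph as the Kneser graph K(5,2) — vertices are 2-subsets of {1,…,5}, edges join disjoint pairs — its automorphisms are exactly the permutations of the 5-element set, so Aut ≅ S_5 of order 120.

S_5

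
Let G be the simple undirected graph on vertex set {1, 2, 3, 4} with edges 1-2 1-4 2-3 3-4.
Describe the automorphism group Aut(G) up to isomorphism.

G is 2-regular and bipartite on 2^2 = 4 vertices with girth 4; it is the hypercube graph Q_2. The symmetry group of the 2-cube is the hyperoctahedral group B_2 = Z_2 ≀ S_2, of order 2^2·2! = 8.

the dihedral group of order 8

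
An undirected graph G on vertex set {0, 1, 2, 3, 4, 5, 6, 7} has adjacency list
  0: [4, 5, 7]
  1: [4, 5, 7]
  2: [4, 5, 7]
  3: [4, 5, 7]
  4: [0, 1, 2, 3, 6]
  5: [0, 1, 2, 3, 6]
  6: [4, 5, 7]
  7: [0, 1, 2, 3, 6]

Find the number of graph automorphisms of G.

The vertices split by degree into {4, 5, 7} (degree 5) and {0, 1, 2, 3, 6} (degree 3); every edge runs between the two parts, so G is the complete bipartite graph K_{3,5}. Automorphisms preserve the bipartition setwise (since the parts differ in size) and act as S_3 × S_5 within it; |Aut| = 720.

720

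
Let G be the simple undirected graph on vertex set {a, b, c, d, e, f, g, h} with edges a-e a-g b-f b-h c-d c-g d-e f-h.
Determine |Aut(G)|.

G has two connected components, {a, c, d, e, g} and {b, f, h}; each is 2-regular, so G = C_5 ⊔ C_3. No automorphism exchanges components of different sizes, hence Aut(G) is the direct product D_5 × D_3, order 60.

60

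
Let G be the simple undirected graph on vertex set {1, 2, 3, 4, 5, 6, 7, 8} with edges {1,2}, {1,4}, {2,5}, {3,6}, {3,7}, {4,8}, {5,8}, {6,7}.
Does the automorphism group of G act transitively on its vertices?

G has two connected components, {1, 2, 4, 5, 8} and {3, 6, 7}; each is 2-regular, so G = C_5 ⊔ C_3. The orbit of 1 under Aut(G) is {1, 2, 4, 5, 8}, which does not contain 3, so G is not vertex-transitive.

No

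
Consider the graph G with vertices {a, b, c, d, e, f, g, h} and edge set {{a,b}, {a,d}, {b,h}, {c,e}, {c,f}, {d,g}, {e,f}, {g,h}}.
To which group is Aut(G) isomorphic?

G has two connected components, {a, b, d, g, h} and {c, e, f}; each is 2-regular, so G = C_5 ⊔ C_3. No automorphism exchanges components of different sizes, hence Aut(G) is the direct product D_5 × D_3, order 60.

D_5 × D_3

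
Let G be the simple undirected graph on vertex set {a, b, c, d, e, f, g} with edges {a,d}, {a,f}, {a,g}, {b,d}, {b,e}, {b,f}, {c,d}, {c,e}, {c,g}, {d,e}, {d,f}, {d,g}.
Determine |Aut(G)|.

12

Vertex d is the unique vertex of degree 6; the remaining 6 vertices each have degree 3 and induce a cycle, so G is the wheel on 7 vertices with hub d. With the hub fixed, the remaining symmetry is that of the rim cycle C_6, giving the dihedral group D_6.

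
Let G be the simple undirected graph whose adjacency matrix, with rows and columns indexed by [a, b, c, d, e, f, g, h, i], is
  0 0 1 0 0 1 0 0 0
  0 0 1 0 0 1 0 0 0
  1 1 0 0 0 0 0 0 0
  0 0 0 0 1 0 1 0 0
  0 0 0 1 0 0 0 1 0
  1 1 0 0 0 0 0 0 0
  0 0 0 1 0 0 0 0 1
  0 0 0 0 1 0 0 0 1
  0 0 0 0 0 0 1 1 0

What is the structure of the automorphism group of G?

D_5 × D_4

G has two connected components, {d, e, g, h, i} and {a, b, c, f}; each is 2-regular, so G = C_5 ⊔ C_4. The components are non-isomorphic (different sizes), so Aut(G) = Aut(C_5) × Aut(C_4) = D_5 × D_4 of order 10·8 = 80.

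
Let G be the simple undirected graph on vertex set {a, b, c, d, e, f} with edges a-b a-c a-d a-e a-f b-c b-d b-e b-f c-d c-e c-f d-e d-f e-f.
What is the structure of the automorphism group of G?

S_6

All 6 vertices are pairwise adjacent: G = K_6. Every bijection on the vertex set is an automorphism of K_6; hence Aut(K_6) ≅ S_6, order 720.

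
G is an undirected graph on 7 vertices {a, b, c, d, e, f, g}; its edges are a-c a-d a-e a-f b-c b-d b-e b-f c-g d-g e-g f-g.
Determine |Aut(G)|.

144

The vertices split by degree into {a, b, g} (degree 4) and {c, d, e, f} (degree 3); every edge runs between the two parts, so G is the complete bipartite graph K_{3,4}. Automorphisms preserve the bipartition setwise (since the parts differ in size) and act as S_3 × S_4 within it; |Aut| = 144.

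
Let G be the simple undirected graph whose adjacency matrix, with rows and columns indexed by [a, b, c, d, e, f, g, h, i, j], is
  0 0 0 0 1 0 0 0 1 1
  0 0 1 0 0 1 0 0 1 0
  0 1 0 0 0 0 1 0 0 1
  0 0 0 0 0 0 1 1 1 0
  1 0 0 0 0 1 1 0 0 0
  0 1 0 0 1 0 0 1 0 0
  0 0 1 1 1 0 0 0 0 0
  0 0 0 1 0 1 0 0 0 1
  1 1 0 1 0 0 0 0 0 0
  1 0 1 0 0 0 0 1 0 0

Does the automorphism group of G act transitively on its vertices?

G is 3-regular on 10 vertices with no triangles and no 4-cycles (girth 5): this is the Petersen graph. Viewing the Petersen graph as the Kneser graph K(5,2) — vertices are 2-subsets of {1,…,5}, edges join disjoint pairs — its automorphisms are exactly the permutations of the 5-element set, so Aut ≅ S_5 of order 120. This group acts transitively on the 10 vertices.

Yes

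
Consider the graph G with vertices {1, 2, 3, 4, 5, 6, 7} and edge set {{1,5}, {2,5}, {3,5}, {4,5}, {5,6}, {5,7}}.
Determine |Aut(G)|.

Vertex 5 has degree 6 and every other vertex has degree 1, so G is the star K_{1,6} with centre 5. Any automorphism fixes the centre and permutes the 6 leaves freely, so Aut(G) ≅ S_6 of order 6! = 720.

720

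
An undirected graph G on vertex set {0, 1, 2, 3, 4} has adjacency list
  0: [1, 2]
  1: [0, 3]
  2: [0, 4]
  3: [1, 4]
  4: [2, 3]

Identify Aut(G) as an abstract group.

Every vertex has degree 2 and the graph is connected, so G is the 5-cycle C_5. The automorphisms of the 5-cycle are exactly the symmetries of a regular 5-gon: the dihedral group D_5, |D_5| = 10.

D_5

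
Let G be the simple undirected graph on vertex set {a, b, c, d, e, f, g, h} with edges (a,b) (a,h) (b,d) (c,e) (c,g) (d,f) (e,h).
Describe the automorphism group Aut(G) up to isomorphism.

The degree sequence is [2, 2, 2, 2, 2, 1, 1, 2]; the two degree-1 vertices f and g are the ends of a path, so G = P_8. A path has exactly one nontrivial symmetry — reversal — giving Aut(G) of order 2.

Z_2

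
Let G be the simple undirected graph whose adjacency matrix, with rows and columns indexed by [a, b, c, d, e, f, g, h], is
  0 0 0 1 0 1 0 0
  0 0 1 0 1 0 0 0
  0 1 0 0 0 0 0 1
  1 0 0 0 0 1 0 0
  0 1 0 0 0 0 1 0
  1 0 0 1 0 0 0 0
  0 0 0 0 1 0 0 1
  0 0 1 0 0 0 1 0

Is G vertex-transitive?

No

G has two connected components, {b, c, e, g, h} and {a, d, f}; each is 2-regular, so G = C_5 ⊔ C_3. The orbit of a under Aut(G) is {a, d, f}, which does not contain b, so G is not vertex-transitive.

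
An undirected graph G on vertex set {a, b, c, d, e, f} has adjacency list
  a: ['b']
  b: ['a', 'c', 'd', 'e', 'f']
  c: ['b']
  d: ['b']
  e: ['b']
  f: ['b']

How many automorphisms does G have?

Vertex b has degree 5 and every other vertex has degree 1, so G is the star K_{1,5} with centre b. The 5 leaves are pairwise interchangeable while the centre is fixed, giving Aut(G) = S_5.

120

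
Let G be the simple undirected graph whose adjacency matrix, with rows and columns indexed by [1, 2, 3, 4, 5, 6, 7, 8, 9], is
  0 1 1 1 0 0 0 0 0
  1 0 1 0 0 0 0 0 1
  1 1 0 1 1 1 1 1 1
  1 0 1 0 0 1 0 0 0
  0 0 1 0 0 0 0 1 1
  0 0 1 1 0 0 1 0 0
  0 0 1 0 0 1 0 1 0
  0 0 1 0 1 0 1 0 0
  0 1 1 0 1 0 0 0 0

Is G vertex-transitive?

Vertex 3 is the only vertex of degree 8, so every automorphism fixes it; G is not vertex-transitive.

No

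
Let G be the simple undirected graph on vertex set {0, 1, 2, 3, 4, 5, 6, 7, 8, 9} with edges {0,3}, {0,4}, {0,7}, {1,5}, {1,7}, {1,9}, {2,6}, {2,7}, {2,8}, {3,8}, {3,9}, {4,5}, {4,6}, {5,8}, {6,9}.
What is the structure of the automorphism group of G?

G is 3-regular on 10 vertices with no triangles and no 4-cycles (girth 5): this is the Petersen graph. It is a classical fact that the Petersen graph has automorphism group S_5 (order 120), arising from its description as the Kneser graph K(5,2).

S_5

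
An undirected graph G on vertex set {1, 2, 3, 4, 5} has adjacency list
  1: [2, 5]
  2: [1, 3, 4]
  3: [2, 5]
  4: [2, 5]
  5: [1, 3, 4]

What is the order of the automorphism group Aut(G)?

The vertices split by degree into {2, 5} (degree 3) and {1, 3, 4} (degree 2); every edge runs between the two parts, so G is the complete bipartite graph K_{2,3}. Automorphisms preserve the bipartition setwise (since the parts differ in size) and act as S_2 × S_3 within it; |Aut| = 12.

12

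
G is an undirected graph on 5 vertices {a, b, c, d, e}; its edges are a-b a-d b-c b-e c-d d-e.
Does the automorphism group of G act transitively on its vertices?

No

Automorphisms preserve degree, but G has vertices of degree 2 and vertices of degree 3; no automorphism maps one to the other, so G is not vertex-transitive.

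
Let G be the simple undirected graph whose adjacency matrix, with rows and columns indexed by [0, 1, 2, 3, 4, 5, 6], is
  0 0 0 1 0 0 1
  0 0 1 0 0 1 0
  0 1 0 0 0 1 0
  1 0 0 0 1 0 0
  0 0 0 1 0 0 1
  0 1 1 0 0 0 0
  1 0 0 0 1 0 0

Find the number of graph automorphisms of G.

G has two connected components, {0, 3, 4, 6} and {1, 2, 5}; each is 2-regular, so G = C_4 ⊔ C_3. The components are non-isomorphic (different sizes), so Aut(G) = Aut(C_4) × Aut(C_3) = D_4 × D_3 of order 8·6 = 48.

48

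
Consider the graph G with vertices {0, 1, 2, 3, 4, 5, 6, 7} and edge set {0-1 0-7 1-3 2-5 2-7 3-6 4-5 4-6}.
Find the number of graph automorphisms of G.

16

G is 2-regular and connected on 8 vertices, i.e. the cycle C_8. The automorphisms of the 8-cycle are exactly the symmetries of a regular 8-gon: the dihedral group D_8, |D_8| = 16.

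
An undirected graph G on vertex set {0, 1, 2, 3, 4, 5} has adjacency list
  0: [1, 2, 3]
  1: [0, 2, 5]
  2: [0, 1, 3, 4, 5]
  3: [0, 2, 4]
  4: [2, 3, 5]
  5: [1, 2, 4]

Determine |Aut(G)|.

Vertex 2 is the unique vertex of degree 5; the remaining 5 vertices each have degree 3 and induce a cycle, so G is the wheel on 6 vertices with hub 2. With the hub fixed, the remaining symmetry is that of the rim cycle C_5, giving the dihedral group D_5.

10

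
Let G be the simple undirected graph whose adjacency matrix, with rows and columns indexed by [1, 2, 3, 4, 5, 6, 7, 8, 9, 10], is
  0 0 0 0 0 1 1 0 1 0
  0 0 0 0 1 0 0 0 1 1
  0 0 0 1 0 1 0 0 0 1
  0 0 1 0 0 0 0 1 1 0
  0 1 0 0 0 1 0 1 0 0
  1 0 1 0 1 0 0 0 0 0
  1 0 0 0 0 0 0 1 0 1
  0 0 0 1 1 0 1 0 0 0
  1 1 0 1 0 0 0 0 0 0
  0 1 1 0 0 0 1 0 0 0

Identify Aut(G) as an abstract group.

S_5

G is 3-regular on 10 vertices with no triangles and no 4-cycles (girth 5): this is the Petersen graph. It is a classical fact that the Petersen graph has automorphism group S_5 (order 120), arising from its description as the Kneser graph K(5,2).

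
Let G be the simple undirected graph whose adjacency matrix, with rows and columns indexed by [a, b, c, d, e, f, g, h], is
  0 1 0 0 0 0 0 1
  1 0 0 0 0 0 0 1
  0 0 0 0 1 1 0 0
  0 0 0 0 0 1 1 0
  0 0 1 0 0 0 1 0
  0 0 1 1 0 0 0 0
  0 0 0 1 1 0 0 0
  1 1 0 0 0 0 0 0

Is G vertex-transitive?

No

G has two connected components, {c, d, e, f, g} and {a, b, h}; each is 2-regular, so G = C_5 ⊔ C_3. The orbit of a under Aut(G) is {a, b, h}, which does not contain c, so G is not vertex-transitive.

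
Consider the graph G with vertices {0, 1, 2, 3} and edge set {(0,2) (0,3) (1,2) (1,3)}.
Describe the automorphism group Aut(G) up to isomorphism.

D_4

Every vertex has degree 2 and the graph is connected, so G is the 4-cycle C_4. The automorphisms of the 4-cycle are exactly the symmetries of a regular 4-gon: the dihedral group D_4, |D_4| = 8.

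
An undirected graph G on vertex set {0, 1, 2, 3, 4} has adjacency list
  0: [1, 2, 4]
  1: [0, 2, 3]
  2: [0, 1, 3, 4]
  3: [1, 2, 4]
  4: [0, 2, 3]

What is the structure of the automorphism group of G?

the dihedral group of order 8

Vertex 2 is the unique vertex of degree 4; the remaining 4 vertices each have degree 3 and induce a cycle, so G is the wheel on 5 vertices with hub 2. With the hub fixed, the remaining symmetry is that of the rim cycle C_4, giving the dihedral group D_4.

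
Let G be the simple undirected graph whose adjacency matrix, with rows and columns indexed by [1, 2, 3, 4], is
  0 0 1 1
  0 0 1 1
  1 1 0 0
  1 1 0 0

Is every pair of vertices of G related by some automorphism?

Yes

G is 2-regular and bipartite on 2^2 = 4 vertices with girth 4; it is the hypercube graph Q_2. The symmetry group of the 2-cube is the hyperoctahedral group B_2 = Z_2 ≀ S_2, of order 2^2·2! = 8. This group acts transitively on the 4 vertices.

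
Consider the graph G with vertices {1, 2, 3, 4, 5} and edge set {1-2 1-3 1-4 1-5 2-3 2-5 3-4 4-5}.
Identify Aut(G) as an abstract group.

Vertex 1 is the unique vertex of degree 4; the remaining 4 vertices each have degree 3 and induce a cycle, so G is the wheel on 5 vertices with hub 1. With the hub fixed, the remaining symmetry is that of the rim cycle C_4, giving the dihedral group D_4.

the dihedral group of order 8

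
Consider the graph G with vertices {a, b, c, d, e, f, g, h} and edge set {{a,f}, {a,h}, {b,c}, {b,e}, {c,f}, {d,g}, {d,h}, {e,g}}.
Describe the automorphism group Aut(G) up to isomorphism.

Every vertex has degree 2 and the graph is connected, so G is the 8-cycle C_8. C_8 has 8 rotations and 8 reflections, so Aut(C_8) ≅ D_8 of order 16.

the dihedral group of order 16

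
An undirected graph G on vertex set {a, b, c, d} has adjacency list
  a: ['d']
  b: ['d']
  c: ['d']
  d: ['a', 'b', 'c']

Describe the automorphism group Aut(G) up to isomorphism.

S_3

Vertex d has degree 3 and every other vertex has degree 1, so G is the star K_{1,3} with centre d. The 3 leaves are pairwise interchangeable while the centre is fixed, giving Aut(G) = S_3.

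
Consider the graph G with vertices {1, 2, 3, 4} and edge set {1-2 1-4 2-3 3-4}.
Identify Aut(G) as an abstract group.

D_4

G is 2-regular and connected on 4 vertices, i.e. the cycle C_4. C_4 has 4 rotations and 4 reflections, so Aut(C_4) ≅ D_4 of order 8.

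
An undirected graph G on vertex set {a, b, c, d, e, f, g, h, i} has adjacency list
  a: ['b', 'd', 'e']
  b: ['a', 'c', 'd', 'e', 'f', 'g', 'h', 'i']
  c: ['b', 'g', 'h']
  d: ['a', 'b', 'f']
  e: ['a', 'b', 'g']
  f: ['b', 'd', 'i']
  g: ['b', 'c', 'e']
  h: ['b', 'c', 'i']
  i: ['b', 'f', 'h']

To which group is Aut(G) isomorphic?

D_8

Vertex b is the unique vertex of degree 8; the remaining 8 vertices each have degree 3 and induce a cycle, so G is the wheel on 9 vertices with hub b. With the hub fixed, the remaining symmetry is that of the rim cycle C_8, giving the dihedral group D_8.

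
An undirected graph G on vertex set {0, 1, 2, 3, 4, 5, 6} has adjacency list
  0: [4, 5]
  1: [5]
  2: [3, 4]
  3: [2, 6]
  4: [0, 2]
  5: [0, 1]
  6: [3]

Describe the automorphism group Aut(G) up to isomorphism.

The degree sequence is [2, 1, 2, 2, 2, 2, 1]; the two degree-1 vertices 1 and 6 are the ends of a path, so G = P_7. The only nontrivial automorphism of a path is the end-to-end reflection, so Aut(G) ≅ Z_2.

the cyclic group of order 2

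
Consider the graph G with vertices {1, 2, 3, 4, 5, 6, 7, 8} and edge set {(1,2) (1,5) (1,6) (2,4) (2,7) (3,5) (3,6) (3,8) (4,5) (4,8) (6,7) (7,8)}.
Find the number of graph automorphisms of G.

48

G is 3-regular and bipartite on 2^3 = 8 vertices with girth 4; it is the hypercube graph Q_3. Aut(Q_3) consists of the signed permutations of the 3 coordinate axes: 3! permutations times 2^3 sign flips, so |Aut| = 2^3·3! = 48.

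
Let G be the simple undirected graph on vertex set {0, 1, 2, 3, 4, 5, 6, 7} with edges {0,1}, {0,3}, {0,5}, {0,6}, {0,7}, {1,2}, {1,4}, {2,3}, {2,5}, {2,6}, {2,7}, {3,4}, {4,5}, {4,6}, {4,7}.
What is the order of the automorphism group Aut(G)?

The vertices split by degree into {0, 2, 4} (degree 5) and {1, 3, 5, 6, 7} (degree 3); every edge runs between the two parts, so G is the complete bipartite graph K_{3,5}. The parts have unequal sizes, so no automorphism swaps them; each part is permuted independently, giving S_3 × S_5 of order 3!·5! = 720.

720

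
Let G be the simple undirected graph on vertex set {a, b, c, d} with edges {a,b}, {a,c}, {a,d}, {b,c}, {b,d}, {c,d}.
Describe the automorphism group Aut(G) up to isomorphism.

S_4

Every vertex has degree 3, so G is the complete graph K_4. Every bijection on the vertex set is an automorphism of K_4; hence Aut(K_4) ≅ S_4, order 24.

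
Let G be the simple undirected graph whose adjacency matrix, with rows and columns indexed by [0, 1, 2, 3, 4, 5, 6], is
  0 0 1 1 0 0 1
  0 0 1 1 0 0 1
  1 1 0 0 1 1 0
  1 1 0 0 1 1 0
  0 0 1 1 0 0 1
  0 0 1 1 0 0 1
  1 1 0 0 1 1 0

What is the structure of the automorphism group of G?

S_4 × S_3

The vertices split by degree into {2, 3, 6} (degree 4) and {0, 1, 4, 5} (degree 3); every edge runs between the two parts, so G is the complete bipartite graph K_{3,4}. The parts have unequal sizes, so no automorphism swaps them; each part is permuted independently, giving S_4 × S_3 of order 4!·3! = 144.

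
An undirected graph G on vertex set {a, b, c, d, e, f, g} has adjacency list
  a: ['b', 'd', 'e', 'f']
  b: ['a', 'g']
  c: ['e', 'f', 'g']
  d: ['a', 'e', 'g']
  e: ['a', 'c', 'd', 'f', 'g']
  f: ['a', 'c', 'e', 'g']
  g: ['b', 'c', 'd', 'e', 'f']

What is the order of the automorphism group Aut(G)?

1

The degree sequence is [4, 2, 3, 3, 5, 4, 5]. Checking the degree-preserving permutations of the vertex set shows that none except the identity preserves every edge, so Aut(G) is trivial.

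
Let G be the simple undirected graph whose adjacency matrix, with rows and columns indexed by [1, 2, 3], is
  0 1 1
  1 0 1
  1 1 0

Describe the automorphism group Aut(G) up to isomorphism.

Every vertex has degree 2, so G is the complete graph K_3. Any permutation of the 3 vertices preserves K_3, so Aut(K_3) = S_3 of order 3! = 6.

the symmetric group on 3 letters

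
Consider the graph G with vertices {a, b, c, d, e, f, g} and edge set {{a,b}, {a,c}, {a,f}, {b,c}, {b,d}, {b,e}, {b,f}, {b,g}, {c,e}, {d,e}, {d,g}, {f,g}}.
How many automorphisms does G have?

Vertex b is the unique vertex of degree 6; the remaining 6 vertices each have degree 3 and induce a cycle, so G is the wheel on 7 vertices with hub b. Every automorphism fixes the hub and acts on the rim 6-cycle, so Aut(G) ≅ Aut(C_6) = D_6 of order 12.

12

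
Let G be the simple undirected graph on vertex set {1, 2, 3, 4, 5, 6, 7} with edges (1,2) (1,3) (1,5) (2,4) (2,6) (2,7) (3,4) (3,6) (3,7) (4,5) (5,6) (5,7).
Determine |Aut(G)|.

144

The vertices split by degree into {2, 3, 5} (degree 4) and {1, 4, 6, 7} (degree 3); every edge runs between the two parts, so G is the complete bipartite graph K_{3,4}. The parts have unequal sizes, so no automorphism swaps them; each part is permuted independently, giving S_3 × S_4 of order 3!·4! = 144.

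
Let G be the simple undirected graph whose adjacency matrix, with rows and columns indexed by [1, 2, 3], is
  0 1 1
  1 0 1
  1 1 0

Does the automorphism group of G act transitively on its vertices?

Yes

Every vertex has degree 2, so G is the complete graph K_3. Any permutation of the 3 vertices preserves K_3, so Aut(K_3) = S_3 of order 3! = 6. This group acts transitively on the 3 vertices.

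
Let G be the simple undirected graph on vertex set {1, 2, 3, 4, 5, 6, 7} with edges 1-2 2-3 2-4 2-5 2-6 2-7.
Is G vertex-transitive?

Vertex 2 is the only vertex of degree 6, so every automorphism fixes it; G is not vertex-transitive.

No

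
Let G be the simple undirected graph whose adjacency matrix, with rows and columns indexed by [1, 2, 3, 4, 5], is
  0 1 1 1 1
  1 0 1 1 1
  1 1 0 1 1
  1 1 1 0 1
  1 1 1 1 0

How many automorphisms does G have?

120

Every vertex has degree 4, so G is the complete graph K_5. Any permutation of the 5 vertices preserves K_5, so Aut(K_5) = S_5 of order 5! = 120.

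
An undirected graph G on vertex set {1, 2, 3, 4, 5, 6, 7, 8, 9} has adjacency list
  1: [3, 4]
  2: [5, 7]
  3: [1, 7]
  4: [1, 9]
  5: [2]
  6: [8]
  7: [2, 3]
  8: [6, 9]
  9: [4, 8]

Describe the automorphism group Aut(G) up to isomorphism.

Z_2

The degree sequence is [2, 2, 2, 2, 1, 1, 2, 2, 2]; the two degree-1 vertices 5 and 6 are the ends of a path, so G = P_9. The only nontrivial automorphism of a path is the end-to-end reflection, so Aut(G) ≅ Z_2.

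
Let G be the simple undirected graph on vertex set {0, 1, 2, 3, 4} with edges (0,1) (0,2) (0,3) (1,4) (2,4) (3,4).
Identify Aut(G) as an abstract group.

The vertices split by degree into {0, 4} (degree 3) and {1, 2, 3} (degree 2); every edge runs between the two parts, so G is the complete bipartite graph K_{2,3}. Automorphisms preserve the bipartition setwise (since the parts differ in size) and act as S_3 × S_2 within it; |Aut| = 12.

S_3 × S_2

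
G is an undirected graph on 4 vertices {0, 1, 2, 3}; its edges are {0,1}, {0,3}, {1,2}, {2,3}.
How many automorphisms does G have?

G is 2-regular and bipartite on 2^2 = 4 vertices with girth 4; it is the hypercube graph Q_2. Aut(Q_2) consists of the signed permutations of the 2 coordinate axes: 2! permutations times 2^2 sign flips, so |Aut| = 2^2·2! = 8.

8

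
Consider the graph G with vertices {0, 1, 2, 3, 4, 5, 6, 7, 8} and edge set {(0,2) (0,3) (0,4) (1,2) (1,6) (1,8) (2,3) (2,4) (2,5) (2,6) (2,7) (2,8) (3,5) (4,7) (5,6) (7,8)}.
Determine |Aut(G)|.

16

Vertex 2 is the unique vertex of degree 8; the remaining 8 vertices each have degree 3 and induce a cycle, so G is the wheel on 9 vertices with hub 2. Every automorphism fixes the hub and acts on the rim 8-cycle, so Aut(G) ≅ Aut(C_8) = D_8 of order 16.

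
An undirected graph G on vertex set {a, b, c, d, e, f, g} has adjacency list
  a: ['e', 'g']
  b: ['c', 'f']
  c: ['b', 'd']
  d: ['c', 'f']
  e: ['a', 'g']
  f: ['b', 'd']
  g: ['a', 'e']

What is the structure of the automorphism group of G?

D_3 × D_4

G has two connected components, {b, c, d, f} and {a, e, g}; each is 2-regular, so G = C_4 ⊔ C_3. No automorphism exchanges components of different sizes, hence Aut(G) is the direct product D_3 × D_4, order 48.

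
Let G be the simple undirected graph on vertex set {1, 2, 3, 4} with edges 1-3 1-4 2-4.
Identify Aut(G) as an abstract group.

the cyclic group of order 2

The degree sequence is [2, 1, 1, 2]; the two degree-1 vertices 2 and 3 are the ends of a path, so G = P_4. The only nontrivial automorphism of a path is the end-to-end reflection, so Aut(G) ≅ Z_2.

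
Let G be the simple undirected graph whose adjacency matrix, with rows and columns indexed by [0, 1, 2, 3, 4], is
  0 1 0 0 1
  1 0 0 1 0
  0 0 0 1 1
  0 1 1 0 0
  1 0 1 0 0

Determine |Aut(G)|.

10

Every vertex has degree 2 and the graph is connected, so G is the 5-cycle C_5. C_5 has 5 rotations and 5 reflections, so Aut(C_5) ≅ D_5 of order 10.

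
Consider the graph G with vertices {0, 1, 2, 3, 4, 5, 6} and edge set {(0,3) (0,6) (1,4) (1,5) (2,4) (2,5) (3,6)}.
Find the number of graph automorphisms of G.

48

G has two connected components, {1, 2, 4, 5} and {0, 3, 6}; each is 2-regular, so G = C_4 ⊔ C_3. The components are non-isomorphic (different sizes), so Aut(G) = Aut(C_4) × Aut(C_3) = D_4 × D_3 of order 8·6 = 48.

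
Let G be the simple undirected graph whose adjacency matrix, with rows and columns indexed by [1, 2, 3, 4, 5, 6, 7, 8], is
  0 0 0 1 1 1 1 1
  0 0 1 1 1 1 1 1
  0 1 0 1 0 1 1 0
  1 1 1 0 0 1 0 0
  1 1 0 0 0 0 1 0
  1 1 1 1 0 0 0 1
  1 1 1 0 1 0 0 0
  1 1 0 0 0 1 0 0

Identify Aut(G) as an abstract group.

Degrees alone do not determine every vertex (e.g. 1 and 6 both have degree 5), but their neighbour-degree multisets differ: N(1) has degrees [3, 3, 4, 4, 5] while N(6) has degrees [3, 4, 4, 5, 6]. Repeating this refinement separates all vertices, so the only automorphism is the identity.

1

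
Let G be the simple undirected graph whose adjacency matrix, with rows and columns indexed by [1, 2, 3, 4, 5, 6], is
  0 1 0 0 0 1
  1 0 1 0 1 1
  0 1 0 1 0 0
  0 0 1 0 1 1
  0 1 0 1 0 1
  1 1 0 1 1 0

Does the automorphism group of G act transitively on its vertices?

Automorphisms preserve degree, but G has vertices of degree 2 and vertices of degree 4; no automorphism maps one to the other, so G is not vertex-transitive.

No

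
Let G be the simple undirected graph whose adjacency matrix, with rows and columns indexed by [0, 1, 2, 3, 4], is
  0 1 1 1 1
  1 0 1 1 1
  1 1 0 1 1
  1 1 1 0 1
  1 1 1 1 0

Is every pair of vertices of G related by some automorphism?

Yes

All 5 vertices are pairwise adjacent: G = K_5. Every bijection on the vertex set is an automorphism of K_5; hence Aut(K_5) ≅ S_5, order 120. This group acts transitively on the 5 vertices.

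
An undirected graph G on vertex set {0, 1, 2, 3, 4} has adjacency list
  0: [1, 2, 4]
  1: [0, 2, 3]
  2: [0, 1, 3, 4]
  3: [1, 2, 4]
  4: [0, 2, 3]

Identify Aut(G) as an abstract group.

Vertex 2 is the unique vertex of degree 4; the remaining 4 vertices each have degree 3 and induce a cycle, so G is the wheel on 5 vertices with hub 2. Every automorphism fixes the hub and acts on the rim 4-cycle, so Aut(G) ≅ Aut(C_4) = D_4 of order 8.

D_4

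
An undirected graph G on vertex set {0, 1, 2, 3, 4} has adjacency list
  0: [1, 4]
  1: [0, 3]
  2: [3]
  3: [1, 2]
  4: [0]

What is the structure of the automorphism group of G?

The degree sequence is [2, 2, 1, 2, 1]; the two degree-1 vertices 2 and 4 are the ends of a path, so G = P_5. The only nontrivial automorphism of a path is the end-to-end reflection, so Aut(G) ≅ Z_2.

C_2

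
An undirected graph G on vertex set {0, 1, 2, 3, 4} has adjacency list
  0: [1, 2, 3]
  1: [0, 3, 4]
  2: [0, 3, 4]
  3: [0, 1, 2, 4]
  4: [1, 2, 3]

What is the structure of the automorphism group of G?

the dihedral group of order 8

Vertex 3 is the unique vertex of degree 4; the remaining 4 vertices each have degree 3 and induce a cycle, so G is the wheel on 5 vertices with hub 3. With the hub fixed, the remaining symmetry is that of the rim cycle C_4, giving the dihedral group D_4.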